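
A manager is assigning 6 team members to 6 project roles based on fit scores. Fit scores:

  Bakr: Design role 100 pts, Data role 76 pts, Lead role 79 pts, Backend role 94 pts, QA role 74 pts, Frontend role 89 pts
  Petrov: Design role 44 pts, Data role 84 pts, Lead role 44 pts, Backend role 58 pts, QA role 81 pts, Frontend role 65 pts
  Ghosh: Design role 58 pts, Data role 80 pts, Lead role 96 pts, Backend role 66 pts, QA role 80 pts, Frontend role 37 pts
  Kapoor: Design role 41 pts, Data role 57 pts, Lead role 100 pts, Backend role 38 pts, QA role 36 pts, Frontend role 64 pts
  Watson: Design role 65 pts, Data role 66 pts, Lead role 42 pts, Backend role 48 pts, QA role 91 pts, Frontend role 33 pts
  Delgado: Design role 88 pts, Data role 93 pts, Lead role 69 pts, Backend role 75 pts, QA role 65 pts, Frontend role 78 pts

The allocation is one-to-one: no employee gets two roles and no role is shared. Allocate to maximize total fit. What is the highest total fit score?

Maximum total: 519 pts

This is the linear assignment problem.
Optimal: Bakr→Design role (100 pts), Petrov→Data role (84 pts), Ghosh→Backend role (66 pts), Kapoor→Lead role (100 pts), Watson→QA role (91 pts), Delgado→Frontend role (78 pts) — total 100+84+66+100+91+78 = 519 pts.
Column-greedy (each role in turn goes to its best remaining employee) gives 515 pts, worse by 4.
Next-best assignment: Bakr→Backend role, Petrov→Frontend role, Ghosh→Data role, Kapoor→Lead role, Watson→QA role, Delgado→Design role = 518 pts.
Every other assignment is strictly worse.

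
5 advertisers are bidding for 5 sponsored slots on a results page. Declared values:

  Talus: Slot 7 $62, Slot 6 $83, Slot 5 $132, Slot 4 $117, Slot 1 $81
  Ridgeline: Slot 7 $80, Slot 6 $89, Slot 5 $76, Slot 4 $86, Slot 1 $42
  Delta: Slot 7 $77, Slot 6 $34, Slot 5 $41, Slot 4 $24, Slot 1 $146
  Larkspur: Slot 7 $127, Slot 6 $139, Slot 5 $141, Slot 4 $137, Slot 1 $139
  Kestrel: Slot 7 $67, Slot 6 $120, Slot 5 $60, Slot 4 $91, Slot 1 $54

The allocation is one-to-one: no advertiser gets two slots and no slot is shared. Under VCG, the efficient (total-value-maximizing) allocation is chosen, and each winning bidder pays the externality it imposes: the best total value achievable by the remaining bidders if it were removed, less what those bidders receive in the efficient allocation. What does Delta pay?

Delta pays $8.

Efficient allocation: Talus→Slot 5 ($132), Ridgeline→Slot 7 ($80), Delta→Slot 1 ($146), Larkspur→Slot 4 ($137), Kestrel→Slot 6 ($120); total welfare W = $615.
Delta receives Slot 1 at value $146, so the others get W − 146 = $469.
Without Delta: best allocation of the remaining 4 bidders over all 5 slots is Talus→Slot 5 ($132), Ridgeline→Slot 4 ($86), Larkspur→Slot 1 ($139), Kestrel→Slot 6 ($120), total $477.
VCG payment = (others' best without Delta) − (others' welfare with Delta) = 477 − 469 = $8.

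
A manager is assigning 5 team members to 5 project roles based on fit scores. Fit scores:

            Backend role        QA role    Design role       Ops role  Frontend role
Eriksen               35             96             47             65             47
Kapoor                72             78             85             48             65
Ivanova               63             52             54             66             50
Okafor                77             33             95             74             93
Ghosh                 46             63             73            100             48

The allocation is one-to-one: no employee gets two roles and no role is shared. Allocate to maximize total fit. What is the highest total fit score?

Optimal: Eriksen→QA role (96 pts), Kapoor→Design role (85 pts), Ivanova→Backend role (63 pts), Okafor→Frontend role (93 pts), Ghosh→Ops role (100 pts) — total 96+85+63+93+100 = 437 pts.
Row-greedy (each employee in turn takes its best remaining role) gives 386 pts, worse by 51.
Swapping Eriksen↔Kapoor (Eriksen→Design role 47 pts, Kapoor→QA role 78 pts) loses 56.

Max total: 437 pts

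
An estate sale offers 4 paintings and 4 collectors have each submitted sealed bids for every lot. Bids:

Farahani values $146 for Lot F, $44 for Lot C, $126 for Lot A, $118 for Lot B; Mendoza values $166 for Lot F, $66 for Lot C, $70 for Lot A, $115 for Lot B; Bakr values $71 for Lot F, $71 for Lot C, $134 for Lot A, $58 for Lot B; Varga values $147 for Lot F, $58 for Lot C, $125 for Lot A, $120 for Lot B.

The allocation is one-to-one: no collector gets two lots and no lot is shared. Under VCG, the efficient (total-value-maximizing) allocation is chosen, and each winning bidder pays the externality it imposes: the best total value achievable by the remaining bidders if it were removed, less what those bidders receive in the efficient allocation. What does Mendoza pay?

Mendoza pays $83.

Efficient allocation: Farahani→Lot A ($126), Mendoza→Lot F ($166), Bakr→Lot C ($71), Varga→Lot B ($120); total welfare W = $483.
Mendoza receives Lot F at value $166, so the others get W − 166 = $317.
Without Mendoza: best allocation of the remaining 3 bidders over all 4 lots is Farahani→Lot F ($146), Bakr→Lot A ($134), Varga→Lot B ($120), total $400.
VCG payment = (others' best without Mendoza) − (others' welfare with Mendoza) = 400 − 317 = $83.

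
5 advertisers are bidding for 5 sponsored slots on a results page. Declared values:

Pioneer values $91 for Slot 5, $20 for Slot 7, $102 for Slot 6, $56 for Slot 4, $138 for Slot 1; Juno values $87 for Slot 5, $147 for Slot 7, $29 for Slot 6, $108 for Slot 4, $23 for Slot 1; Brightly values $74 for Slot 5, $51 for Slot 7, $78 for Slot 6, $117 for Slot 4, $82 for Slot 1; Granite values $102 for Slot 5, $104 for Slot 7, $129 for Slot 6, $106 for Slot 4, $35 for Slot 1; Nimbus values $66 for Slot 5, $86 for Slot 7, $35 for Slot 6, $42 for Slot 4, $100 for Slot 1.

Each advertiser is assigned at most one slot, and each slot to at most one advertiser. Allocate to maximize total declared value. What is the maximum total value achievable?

This is a one-to-one assignment (maximum-weight bipartite matching).
Optimal: Pioneer→Slot 1 ($138), Juno→Slot 7 ($147), Brightly→Slot 4 ($117), Granite→Slot 6 ($129), Nimbus→Slot 5 ($66) — total 138+147+117+129+66 = $597.
Column-greedy (each slot in turn goes to its best remaining advertiser) gives $568, worse by 29.

Max total: $597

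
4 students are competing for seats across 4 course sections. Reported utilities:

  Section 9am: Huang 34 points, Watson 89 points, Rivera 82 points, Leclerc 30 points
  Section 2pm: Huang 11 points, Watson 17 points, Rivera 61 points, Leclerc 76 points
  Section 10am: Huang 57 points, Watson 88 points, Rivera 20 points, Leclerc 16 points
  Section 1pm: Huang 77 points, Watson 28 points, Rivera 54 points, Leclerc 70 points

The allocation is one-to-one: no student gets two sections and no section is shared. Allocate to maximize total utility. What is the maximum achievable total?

Maximum total: 323 points

Optimal: Huang→Section 1pm (77 points), Watson→Section 10am (88 points), Rivera→Section 9am (82 points), Leclerc→Section 2pm (76 points) — total 77+88+82+76 = 323 points.
Row-greedy (each student in turn takes its best remaining section) gives 243 points, worse by 80.
Every other assignment is strictly worse.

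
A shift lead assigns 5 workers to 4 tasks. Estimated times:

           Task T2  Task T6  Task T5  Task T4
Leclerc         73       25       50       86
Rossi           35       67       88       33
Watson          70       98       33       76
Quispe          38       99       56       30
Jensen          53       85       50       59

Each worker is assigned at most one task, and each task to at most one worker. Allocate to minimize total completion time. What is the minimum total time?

Min total: 123 min

Optimal: Rossi→Task T2 (35 min), Leclerc→Task T6 (25 min), Watson→Task T5 (33 min), Quispe→Task T4 (30 min) — total 35+25+33+30 = 123 min.
Row-greedy (each worker in turn takes its cheapest remaining task) gives 129 min, worse by 6.
Next-best assignment: Quispe→Task T2, Leclerc→Task T6, Watson→Task T5, Rossi→Task T4 = 129 min.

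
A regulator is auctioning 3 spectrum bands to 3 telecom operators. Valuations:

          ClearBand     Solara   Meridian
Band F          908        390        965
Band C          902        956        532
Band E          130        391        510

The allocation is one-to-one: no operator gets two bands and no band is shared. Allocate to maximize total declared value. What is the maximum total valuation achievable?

Optimal: ClearBand→Band F ($908M), Solara→Band C ($956M), Meridian→Band E ($510M) — total 908+956+510 = $2374M.
Column-greedy (each band in turn goes to its best remaining operator) gives $2051M, worse by 323.

Max total: $2374M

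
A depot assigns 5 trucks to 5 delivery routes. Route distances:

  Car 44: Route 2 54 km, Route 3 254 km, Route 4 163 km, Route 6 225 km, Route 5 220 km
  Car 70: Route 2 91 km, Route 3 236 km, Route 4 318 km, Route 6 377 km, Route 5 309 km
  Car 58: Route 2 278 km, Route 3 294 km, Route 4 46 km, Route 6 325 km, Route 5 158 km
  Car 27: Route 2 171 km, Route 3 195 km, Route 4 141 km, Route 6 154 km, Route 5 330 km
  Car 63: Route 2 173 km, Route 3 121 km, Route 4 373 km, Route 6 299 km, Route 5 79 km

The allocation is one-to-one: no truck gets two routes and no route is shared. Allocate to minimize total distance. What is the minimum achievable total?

Minimum total: 569 km

This is the linear assignment problem.
Optimal: Car 44→Route 2 (54 km), Car 70→Route 3 (236 km), Car 58→Route 4 (46 km), Car 27→Route 6 (154 km), Car 63→Route 5 (79 km) — total 54+236+46+154+79 = 569 km.
Column-greedy (each route in turn goes to its cheapest remaining truck) gives 684 km, worse by 115.
Swapping Car 70↔Car 63 (Car 70→Route 5 309 km, Car 63→Route 3 121 km) adds 115.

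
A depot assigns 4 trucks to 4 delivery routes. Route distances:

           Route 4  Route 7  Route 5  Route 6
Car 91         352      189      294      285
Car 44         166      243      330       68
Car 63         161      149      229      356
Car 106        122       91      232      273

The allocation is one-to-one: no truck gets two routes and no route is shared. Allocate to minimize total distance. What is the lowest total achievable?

Optimal: Car 91→Route 7 (189 km), Car 44→Route 6 (68 km), Car 63→Route 5 (229 km), Car 106→Route 4 (122 km) — total 189+68+229+122 = 608 km.
Min-entry greedy (repeatedly take the single cheapest remaining cell) gives 614 km, worse by 6.
Next-best assignment: Car 91→Route 5, Car 44→Route 6, Car 63→Route 4, Car 106→Route 7 = 614 km.

Minimum total: 608 km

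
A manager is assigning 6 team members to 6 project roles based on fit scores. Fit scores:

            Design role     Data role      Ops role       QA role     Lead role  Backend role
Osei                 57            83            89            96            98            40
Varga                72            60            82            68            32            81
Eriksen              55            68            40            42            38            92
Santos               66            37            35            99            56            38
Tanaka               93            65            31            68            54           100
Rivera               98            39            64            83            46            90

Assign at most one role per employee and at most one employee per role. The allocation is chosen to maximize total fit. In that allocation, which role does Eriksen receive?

Eriksen receives Data role.

This is a one-to-one assignment (maximum-weight bipartite matching).
Optimal: Osei→Lead role (98 pts), Varga→Ops role (82 pts), Eriksen→Data role (68 pts), Santos→QA role (99 pts), Tanaka→Backend role (100 pts), Rivera→Design role (98 pts) — total 98+82+68+99+100+98 = 545 pts.
Column-greedy (each role in turn goes to its best remaining employee) gives 508 pts, worse by 37.
Eriksen's own top role is Backend role (92 pts), but forcing Eriksen→Backend role and reassigning the rest optimally gives only 534 pts — worse by 11.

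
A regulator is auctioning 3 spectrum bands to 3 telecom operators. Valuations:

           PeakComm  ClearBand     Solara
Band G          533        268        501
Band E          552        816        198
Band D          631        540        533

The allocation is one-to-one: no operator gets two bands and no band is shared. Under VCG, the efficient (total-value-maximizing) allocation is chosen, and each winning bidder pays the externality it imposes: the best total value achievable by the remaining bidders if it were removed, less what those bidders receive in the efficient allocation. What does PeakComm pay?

Efficient allocation: PeakComm→Band D ($631M), ClearBand→Band E ($816M), Solara→Band G ($501M); total welfare W = $1948M.
PeakComm receives Band D at value $631M, so the others get W − 631 = $1317M.
Without PeakComm: best allocation of the remaining 2 bidders over all 3 bands is ClearBand→Band E ($816M), Solara→Band D ($533M), total $1349M.
VCG payment = (others' best without PeakComm) − (others' welfare with PeakComm) = 1349 − 1317 = $32M.

PeakComm pays $32M.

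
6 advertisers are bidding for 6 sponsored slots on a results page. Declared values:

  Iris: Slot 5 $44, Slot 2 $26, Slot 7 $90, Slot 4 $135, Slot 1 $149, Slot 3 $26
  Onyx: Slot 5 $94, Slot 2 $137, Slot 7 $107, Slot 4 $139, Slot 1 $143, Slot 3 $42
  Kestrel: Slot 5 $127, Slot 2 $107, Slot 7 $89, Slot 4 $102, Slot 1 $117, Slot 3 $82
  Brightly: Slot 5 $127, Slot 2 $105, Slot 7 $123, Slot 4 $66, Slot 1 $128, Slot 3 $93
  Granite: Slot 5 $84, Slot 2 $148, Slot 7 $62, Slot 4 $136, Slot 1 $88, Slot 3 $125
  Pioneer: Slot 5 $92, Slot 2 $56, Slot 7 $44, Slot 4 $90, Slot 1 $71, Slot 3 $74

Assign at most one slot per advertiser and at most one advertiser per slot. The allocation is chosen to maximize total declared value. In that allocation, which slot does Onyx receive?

Onyx receives Slot 4.

This is the linear assignment problem.
Optimal: Iris→Slot 1 ($149), Onyx→Slot 4 ($139), Kestrel→Slot 5 ($127), Brightly→Slot 7 ($123), Granite→Slot 2 ($148), Pioneer→Slot 3 ($74) — total 149+139+127+123+148+74 = $760.
Checked against all permutations: $760 is optimal.
Onyx's own top slot is Slot 1 ($143), but forcing Onyx→Slot 1 and reassigning the rest optimally gives only $750 — worse by 10.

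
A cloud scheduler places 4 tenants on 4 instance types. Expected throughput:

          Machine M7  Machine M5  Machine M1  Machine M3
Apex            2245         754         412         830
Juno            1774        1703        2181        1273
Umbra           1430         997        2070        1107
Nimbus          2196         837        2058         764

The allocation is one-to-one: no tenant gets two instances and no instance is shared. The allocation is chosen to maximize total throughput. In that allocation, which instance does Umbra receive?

Umbra receives Machine M3.

Optimal: Apex→Machine M7 (2245 ops/s), Juno→Machine M5 (1703 ops/s), Umbra→Machine M3 (1107 ops/s), Nimbus→Machine M1 (2058 ops/s) — total 2245+1703+1107+2058 = 7113 ops/s.
Swapping Umbra↔Juno (Umbra→Machine M5 997 ops/s, Juno→Machine M3 1273 ops/s) loses 540.
Umbra's own top instance is Machine M1 (2070 ops/s), but forcing Umbra→Machine M1 and reassigning the rest optimally gives only 6799 ops/s — worse by 314.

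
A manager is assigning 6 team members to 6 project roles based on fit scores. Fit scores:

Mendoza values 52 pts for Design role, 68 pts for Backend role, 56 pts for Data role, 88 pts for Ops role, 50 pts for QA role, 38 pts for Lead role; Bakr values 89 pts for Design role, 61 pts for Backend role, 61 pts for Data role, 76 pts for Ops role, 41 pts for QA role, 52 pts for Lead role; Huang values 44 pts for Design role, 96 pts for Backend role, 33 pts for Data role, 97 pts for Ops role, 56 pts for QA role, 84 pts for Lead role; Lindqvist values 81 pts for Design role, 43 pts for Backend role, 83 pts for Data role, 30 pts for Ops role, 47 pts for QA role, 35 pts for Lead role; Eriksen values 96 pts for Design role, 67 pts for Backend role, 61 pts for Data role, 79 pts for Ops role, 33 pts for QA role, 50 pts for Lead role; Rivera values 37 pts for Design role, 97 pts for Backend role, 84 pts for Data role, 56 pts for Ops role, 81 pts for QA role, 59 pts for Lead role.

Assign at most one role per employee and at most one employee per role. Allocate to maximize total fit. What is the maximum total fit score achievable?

This is the linear assignment problem.
Optimal: Mendoza→Ops role (88 pts), Bakr→Lead role (52 pts), Huang→Backend role (96 pts), Lindqvist→Data role (83 pts), Eriksen→Design role (96 pts), Rivera→QA role (81 pts) — total 88+52+96+83+96+81 = 496 pts.
Column-greedy (each role in turn goes to its best remaining employee) gives 475 pts, worse by 21.
Next-best assignment: Mendoza→Ops role, Bakr→Backend role, Huang→Lead role, Lindqvist→Data role, Eriksen→Design role, Rivera→QA role = 493 pts.
Checked against all permutations: 496 pts is optimal.

Max total: 496 pts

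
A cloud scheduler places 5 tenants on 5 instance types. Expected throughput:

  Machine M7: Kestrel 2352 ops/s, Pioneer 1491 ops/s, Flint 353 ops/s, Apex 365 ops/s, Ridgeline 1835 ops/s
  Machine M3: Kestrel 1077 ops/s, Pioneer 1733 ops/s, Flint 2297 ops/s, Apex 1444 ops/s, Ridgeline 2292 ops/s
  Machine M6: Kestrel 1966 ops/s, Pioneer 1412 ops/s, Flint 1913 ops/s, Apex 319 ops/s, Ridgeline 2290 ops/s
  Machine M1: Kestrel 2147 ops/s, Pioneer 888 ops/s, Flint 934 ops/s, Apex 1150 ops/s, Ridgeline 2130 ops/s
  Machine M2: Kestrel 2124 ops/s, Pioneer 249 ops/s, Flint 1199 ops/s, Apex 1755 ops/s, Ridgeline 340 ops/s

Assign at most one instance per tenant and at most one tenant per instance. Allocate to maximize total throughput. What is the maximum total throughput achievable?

Max total: 9980 ops/s

Optimal: Kestrel→Machine M1 (2147 ops/s), Pioneer→Machine M7 (1491 ops/s), Flint→Machine M3 (2297 ops/s), Apex→Machine M2 (1755 ops/s), Ridgeline→Machine M6 (2290 ops/s) — total 2147+1491+2297+1755+2290 = 9980 ops/s.
Row-greedy (each tenant in turn takes its best remaining instance) gives 9883 ops/s, worse by 97.
Swapping Ridgeline↔Flint (Ridgeline→Machine M3 2292 ops/s, Flint→Machine M6 1913 ops/s) loses 382.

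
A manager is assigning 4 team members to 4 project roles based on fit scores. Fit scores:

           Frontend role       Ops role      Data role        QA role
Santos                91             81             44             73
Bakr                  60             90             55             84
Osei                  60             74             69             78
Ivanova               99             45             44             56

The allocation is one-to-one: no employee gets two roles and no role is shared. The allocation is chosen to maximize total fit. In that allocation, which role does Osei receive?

This is a one-to-one assignment (maximum-weight bipartite matching).
Optimal: Santos→Ops role (81 pts), Bakr→QA role (84 pts), Osei→Data role (69 pts), Ivanova→Frontend role (99 pts) — total 81+84+69+99 = 333 pts.
Row-greedy (each employee in turn takes its best remaining role) gives 303 pts, worse by 30.
Next-best assignment: Santos→QA role, Bakr→Ops role, Osei→Data role, Ivanova→Frontend role = 331 pts.
Swapping Santos↔Bakr (Santos→QA role 73 pts, Bakr→Ops role 90 pts) loses 2.
Checked against all permutations: 333 pts is optimal.
Osei's own top role is QA role (78 pts), but forcing Osei→QA role and reassigning the rest optimally gives only 313 pts — worse by 20.

Osei receives Data role.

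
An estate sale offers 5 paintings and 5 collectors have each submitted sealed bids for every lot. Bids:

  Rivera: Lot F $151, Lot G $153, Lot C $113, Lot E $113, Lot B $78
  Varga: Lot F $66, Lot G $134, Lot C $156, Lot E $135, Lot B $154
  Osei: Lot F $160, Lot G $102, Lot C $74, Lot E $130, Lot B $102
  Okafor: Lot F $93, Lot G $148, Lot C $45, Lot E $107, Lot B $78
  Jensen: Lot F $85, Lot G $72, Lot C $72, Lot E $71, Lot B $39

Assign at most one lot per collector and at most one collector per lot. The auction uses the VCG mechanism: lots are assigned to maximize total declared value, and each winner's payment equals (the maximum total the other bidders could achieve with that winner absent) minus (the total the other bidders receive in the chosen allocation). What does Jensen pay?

Efficient allocation: Rivera→Lot F ($151), Varga→Lot B ($154), Osei→Lot E ($130), Okafor→Lot G ($148), Jensen→Lot C ($72); total welfare W = $655.
Jensen receives Lot C at value $72, so the others get W − 72 = $583.
Without Jensen: best allocation of the remaining 4 bidders over all 5 lots is Rivera→Lot F ($151), Varga→Lot C ($156), Osei→Lot E ($130), Okafor→Lot G ($148), total $585.
VCG payment = (others' best without Jensen) − (others' welfare with Jensen) = 585 − 583 = $2.

Jensen pays $2.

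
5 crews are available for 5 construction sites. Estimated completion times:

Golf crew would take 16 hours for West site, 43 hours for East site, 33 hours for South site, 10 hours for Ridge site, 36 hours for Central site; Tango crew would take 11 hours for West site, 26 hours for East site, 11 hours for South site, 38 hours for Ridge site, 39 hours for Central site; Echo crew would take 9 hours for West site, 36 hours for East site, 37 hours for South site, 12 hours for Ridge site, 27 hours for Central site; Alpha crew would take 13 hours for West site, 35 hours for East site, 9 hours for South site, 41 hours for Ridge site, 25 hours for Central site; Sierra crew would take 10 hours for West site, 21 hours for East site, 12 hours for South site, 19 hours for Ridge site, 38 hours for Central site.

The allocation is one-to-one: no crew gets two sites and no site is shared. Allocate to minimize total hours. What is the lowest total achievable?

Optimal: Golf crew→Ridge site (10 hours), Tango crew→South site (11 hours), Echo crew→West site (9 hours), Alpha crew→Central site (25 hours), Sierra crew→East site (21 hours) — total 10+11+9+25+21 = 76 hours.
Column-greedy (each site in turn goes to its cheapest remaining crew) gives 88 hours, worse by 12.

Minimum total: 76 hours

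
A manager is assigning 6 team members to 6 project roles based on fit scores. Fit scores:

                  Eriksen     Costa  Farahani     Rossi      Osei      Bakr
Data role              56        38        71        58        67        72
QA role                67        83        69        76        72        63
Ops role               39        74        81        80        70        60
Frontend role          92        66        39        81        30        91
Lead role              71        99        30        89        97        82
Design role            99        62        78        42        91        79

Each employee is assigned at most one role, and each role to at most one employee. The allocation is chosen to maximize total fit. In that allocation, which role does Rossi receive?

Rossi receives Ops role.

This is a one-to-one assignment (maximum-weight bipartite matching).
Optimal: Eriksen→Design role (99 pts), Costa→QA role (83 pts), Farahani→Data role (71 pts), Rossi→Ops role (80 pts), Osei→Lead role (97 pts), Bakr→Frontend role (91 pts) — total 99+83+71+80+97+91 = 521 pts.
Row-greedy (each employee in turn takes its best remaining role) gives 504 pts, worse by 17.
Swapping Costa↔Eriksen (Costa→Design role 62 pts, Eriksen→QA role 67 pts) loses 53.
Checked against all permutations: 521 pts is optimal.
Rossi's own top role is Lead role (89 pts), but forcing Rossi→Lead role and reassigning the rest optimally gives only 510 pts — worse by 11.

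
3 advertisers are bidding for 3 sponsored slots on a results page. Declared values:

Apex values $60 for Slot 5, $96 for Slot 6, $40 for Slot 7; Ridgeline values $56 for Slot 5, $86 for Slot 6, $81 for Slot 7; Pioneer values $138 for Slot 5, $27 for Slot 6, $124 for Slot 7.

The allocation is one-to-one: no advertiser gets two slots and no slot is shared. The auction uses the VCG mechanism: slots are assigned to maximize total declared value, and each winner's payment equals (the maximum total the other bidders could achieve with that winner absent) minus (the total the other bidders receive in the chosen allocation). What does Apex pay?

Efficient allocation: Apex→Slot 6 ($96), Ridgeline→Slot 7 ($81), Pioneer→Slot 5 ($138); total welfare W = $315.
Apex receives Slot 6 at value $96, so the others get W − 96 = $219.
Without Apex: best allocation of the remaining 2 bidders over all 3 slots is Ridgeline→Slot 6 ($86), Pioneer→Slot 5 ($138), total $224.
VCG payment = (others' best without Apex) − (others' welfare with Apex) = 224 − 219 = $5.

Apex pays $5.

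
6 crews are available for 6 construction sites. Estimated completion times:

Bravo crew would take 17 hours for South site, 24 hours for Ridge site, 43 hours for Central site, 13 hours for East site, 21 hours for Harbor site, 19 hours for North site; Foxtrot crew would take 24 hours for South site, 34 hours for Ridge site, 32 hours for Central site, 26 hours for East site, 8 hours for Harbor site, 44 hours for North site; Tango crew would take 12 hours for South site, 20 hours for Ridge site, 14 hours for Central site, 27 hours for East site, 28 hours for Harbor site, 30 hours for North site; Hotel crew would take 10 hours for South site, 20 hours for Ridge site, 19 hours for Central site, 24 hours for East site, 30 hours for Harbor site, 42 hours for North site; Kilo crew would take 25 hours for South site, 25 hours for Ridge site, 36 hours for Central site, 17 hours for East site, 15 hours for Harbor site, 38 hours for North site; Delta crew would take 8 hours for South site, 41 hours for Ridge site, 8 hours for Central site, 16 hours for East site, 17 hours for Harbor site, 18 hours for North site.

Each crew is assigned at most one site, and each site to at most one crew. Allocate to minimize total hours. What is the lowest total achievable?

Min total: 82 hours

This is a one-to-one assignment (minimum-cost bipartite matching).
Optimal: Bravo crew→North site (19 hours), Foxtrot crew→Harbor site (8 hours), Tango crew→Ridge site (20 hours), Hotel crew→South site (10 hours), Kilo crew→East site (17 hours), Delta crew→Central site (8 hours) — total 19+8+20+10+17+8 = 82 hours.
Row-greedy (each crew in turn takes its cheapest remaining site) gives 95 hours, worse by 13.
Next-best assignment: Bravo crew→North site, Foxtrot crew→Harbor site, Tango crew→South site, Hotel crew→Ridge site, Kilo crew→East site, Delta crew→Central site = 84 hours.
Checked against all permutations: 82 hours is optimal.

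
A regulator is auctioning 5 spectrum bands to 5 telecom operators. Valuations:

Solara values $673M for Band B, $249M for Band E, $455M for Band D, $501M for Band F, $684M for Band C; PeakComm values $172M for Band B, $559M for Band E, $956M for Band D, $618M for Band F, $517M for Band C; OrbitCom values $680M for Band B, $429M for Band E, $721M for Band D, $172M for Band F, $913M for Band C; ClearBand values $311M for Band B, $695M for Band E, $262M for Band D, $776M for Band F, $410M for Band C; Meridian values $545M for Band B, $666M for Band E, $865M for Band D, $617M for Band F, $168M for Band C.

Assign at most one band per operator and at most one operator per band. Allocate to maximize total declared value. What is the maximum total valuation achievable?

Optimal: Solara→Band B ($673M), PeakComm→Band D ($956M), OrbitCom→Band C ($913M), ClearBand→Band F ($776M), Meridian→Band E ($666M) — total 673+956+913+776+666 = $3984M.
No other one-to-one assignment exceeds $3984M.

Max total: $3984M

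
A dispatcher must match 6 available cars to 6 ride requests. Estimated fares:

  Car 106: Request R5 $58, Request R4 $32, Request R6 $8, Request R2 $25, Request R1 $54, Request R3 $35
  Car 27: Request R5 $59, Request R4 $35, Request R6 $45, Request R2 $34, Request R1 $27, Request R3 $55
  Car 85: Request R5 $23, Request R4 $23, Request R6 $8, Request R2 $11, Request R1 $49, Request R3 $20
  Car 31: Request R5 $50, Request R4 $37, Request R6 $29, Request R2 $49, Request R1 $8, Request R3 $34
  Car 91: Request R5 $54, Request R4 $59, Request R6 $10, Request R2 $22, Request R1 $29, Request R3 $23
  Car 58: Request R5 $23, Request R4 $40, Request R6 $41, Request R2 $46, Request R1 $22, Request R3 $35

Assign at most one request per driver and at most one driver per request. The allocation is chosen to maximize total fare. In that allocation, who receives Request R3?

Car 27 receives Request R3.

This is a one-to-one assignment (maximum-weight bipartite matching).
Optimal: Car 106→Request R5 ($58), Car 27→Request R3 ($55), Car 85→Request R1 ($49), Car 31→Request R2 ($49), Car 91→Request R4 ($59), Car 58→Request R6 ($41) — total 58+55+49+49+59+41 = $311.
Max-entry greedy (repeatedly take the single best remaining cell) gives $282, worse by 29.
Swapping Car 31↔Car 58 (Car 31→Request R6 $29, Car 58→Request R2 $46) loses 15.
Car 27's own top request is Request R5 ($59), but forcing Car 27→Request R5 and reassigning the rest optimally gives only $292 — worse by 19.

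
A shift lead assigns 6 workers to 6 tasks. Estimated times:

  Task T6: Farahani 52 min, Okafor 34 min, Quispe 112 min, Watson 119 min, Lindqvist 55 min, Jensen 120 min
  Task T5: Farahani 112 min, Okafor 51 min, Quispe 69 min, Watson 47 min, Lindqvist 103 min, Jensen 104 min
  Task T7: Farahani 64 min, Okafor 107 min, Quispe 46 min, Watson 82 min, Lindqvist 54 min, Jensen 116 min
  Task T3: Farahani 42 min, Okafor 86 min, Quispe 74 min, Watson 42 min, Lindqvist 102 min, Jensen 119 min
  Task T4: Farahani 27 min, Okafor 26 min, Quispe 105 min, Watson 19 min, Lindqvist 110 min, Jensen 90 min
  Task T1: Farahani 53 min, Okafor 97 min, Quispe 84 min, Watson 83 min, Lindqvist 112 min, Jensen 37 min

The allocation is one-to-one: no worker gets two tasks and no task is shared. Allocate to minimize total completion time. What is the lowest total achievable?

Min total: 250 min

This is the linear assignment problem.
Optimal: Farahani→Task T3 (42 min), Okafor→Task T5 (51 min), Quispe→Task T7 (46 min), Watson→Task T4 (19 min), Lindqvist→Task T6 (55 min), Jensen→Task T1 (37 min) — total 42+51+46+19+55+37 = 250 min.
Row-greedy (each worker in turn takes its cheapest remaining task) gives 289 min, worse by 39.
No other one-to-one assignment undercuts 250 min.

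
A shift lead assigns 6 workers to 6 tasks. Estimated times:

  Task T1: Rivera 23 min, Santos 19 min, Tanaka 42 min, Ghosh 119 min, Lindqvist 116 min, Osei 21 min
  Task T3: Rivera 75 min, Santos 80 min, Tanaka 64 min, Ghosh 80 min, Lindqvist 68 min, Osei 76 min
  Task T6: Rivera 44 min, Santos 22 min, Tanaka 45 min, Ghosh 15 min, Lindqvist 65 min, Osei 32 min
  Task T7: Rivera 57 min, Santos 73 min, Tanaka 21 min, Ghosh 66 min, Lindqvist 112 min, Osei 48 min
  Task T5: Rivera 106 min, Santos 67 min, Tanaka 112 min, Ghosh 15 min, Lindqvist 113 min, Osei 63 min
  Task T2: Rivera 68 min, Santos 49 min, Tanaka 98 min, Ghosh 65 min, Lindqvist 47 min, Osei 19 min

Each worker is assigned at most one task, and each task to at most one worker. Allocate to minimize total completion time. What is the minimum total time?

Min total: 168 min

This is the linear assignment problem.
Optimal: Rivera→Task T1 (23 min), Santos→Task T6 (22 min), Tanaka→Task T7 (21 min), Ghosh→Task T5 (15 min), Lindqvist→Task T3 (68 min), Osei→Task T2 (19 min) — total 23+22+21+15+68+19 = 168 min.
Min-entry greedy (repeatedly take the single cheapest remaining cell) gives 248 min, worse by 80.
Swapping Ghosh↔Rivera (Ghosh→Task T1 119 min, Rivera→Task T5 106 min) adds 187.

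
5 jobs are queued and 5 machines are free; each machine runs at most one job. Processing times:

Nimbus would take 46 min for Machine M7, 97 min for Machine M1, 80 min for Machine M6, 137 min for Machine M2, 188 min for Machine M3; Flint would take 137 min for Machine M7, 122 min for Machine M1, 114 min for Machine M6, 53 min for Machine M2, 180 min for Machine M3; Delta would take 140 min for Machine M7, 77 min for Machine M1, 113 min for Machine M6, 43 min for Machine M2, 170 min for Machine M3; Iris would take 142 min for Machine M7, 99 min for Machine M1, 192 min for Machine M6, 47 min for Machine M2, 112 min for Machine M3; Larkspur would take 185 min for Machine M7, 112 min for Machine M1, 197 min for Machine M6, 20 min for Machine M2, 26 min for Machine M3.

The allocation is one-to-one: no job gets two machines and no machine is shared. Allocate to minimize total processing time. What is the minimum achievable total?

Optimal: Nimbus→Machine M7 (46 min), Flint→Machine M6 (114 min), Delta→Machine M1 (77 min), Iris→Machine M2 (47 min), Larkspur→Machine M3 (26 min) — total 46+114+77+47+26 = 310 min.
Column-greedy (each machine in turn goes to its cheapest remaining job) gives 369 min, worse by 59.
Checked against all permutations: 310 min is optimal.

Min total: 310 min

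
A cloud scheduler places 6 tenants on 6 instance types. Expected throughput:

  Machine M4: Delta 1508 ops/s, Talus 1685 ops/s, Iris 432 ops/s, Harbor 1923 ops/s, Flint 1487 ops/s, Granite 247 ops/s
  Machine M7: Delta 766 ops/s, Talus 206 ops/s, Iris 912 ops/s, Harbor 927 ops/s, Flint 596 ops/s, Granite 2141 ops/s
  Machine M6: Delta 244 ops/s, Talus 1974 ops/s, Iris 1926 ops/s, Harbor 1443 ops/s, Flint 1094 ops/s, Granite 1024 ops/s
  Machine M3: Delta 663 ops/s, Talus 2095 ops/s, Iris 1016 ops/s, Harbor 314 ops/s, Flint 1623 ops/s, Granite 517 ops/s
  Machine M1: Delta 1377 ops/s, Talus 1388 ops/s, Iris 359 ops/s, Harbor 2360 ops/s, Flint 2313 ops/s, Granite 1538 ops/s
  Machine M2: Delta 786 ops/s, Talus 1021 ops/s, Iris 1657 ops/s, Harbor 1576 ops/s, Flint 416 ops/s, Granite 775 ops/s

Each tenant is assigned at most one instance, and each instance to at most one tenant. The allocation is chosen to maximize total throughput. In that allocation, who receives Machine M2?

This is a one-to-one assignment (maximum-weight bipartite matching).
Optimal: Delta→Machine M4 (1508 ops/s), Talus→Machine M3 (2095 ops/s), Iris→Machine M6 (1926 ops/s), Harbor→Machine M2 (1576 ops/s), Flint→Machine M1 (2313 ops/s), Granite→Machine M7 (2141 ops/s) — total 1508+2095+1926+1576+2313+2141 = 11559 ops/s.
Max-entry greedy (repeatedly take the single best remaining cell) gives 10446 ops/s, worse by 1113.
No other one-to-one assignment exceeds 11559 ops/s.
Harbor's own top instance is Machine M1 (2360 ops/s), but forcing Harbor→Machine M1 and reassigning the rest optimally gives only 11263 ops/s — worse by 296.

Harbor receives Machine M2.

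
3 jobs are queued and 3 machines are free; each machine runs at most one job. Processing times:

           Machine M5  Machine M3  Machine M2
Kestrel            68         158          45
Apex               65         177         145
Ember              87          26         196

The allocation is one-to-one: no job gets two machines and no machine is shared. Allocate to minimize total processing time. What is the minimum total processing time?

Optimal: Kestrel→Machine M2 (45 min), Apex→Machine M5 (65 min), Ember→Machine M3 (26 min) — total 45+65+26 = 136 min.
Every other assignment is strictly worse.

Minimum total: 136 min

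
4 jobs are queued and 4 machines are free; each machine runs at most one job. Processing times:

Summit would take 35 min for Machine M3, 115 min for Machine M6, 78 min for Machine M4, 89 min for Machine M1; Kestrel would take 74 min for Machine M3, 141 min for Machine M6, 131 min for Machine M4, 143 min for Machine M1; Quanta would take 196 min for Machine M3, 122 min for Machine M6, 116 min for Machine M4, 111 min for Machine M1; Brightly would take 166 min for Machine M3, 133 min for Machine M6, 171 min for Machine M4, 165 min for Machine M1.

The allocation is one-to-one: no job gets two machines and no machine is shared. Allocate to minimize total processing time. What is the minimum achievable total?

Optimal: Summit→Machine M4 (78 min), Kestrel→Machine M3 (74 min), Quanta→Machine M1 (111 min), Brightly→Machine M6 (133 min) — total 78+74+111+133 = 396 min.
Row-greedy (each job in turn takes its cheapest remaining machine) gives 410 min, worse by 14.
Next-best assignment: Summit→Machine M3, Kestrel→Machine M4, Quanta→Machine M1, Brightly→Machine M6 = 410 min.

Min total: 396 min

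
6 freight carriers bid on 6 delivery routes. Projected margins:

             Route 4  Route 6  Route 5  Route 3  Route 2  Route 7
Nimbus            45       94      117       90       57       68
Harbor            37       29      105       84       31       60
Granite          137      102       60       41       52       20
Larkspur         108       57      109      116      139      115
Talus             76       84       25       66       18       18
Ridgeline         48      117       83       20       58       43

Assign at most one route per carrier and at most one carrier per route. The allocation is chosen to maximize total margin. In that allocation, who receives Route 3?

Talus receives Route 3.

This is a one-to-one assignment (maximum-weight bipartite matching).
Optimal: Nimbus→Route 5 ($117k), Harbor→Route 7 ($60k), Granite→Route 4 ($137k), Larkspur→Route 2 ($139k), Talus→Route 3 ($66k), Ridgeline→Route 6 ($117k) — total 117+60+137+139+66+117 = $636k.
Max-entry greedy (repeatedly take the single best remaining cell) gives $612k, worse by 24.
Every other assignment is strictly worse.
Talus's own top route is Route 6 ($84k), but forcing Talus→Route 6 and reassigning the rest optimally gives only $604k — worse by 32.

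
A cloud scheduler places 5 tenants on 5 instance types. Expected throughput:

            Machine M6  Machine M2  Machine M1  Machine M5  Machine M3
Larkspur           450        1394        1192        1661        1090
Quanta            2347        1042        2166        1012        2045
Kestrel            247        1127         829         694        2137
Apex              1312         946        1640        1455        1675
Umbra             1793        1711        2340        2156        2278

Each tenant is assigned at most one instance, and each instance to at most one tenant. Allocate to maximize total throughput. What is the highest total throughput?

Optimal: Larkspur→Machine M2 (1394 ops/s), Quanta→Machine M6 (2347 ops/s), Kestrel→Machine M3 (2137 ops/s), Apex→Machine M1 (1640 ops/s), Umbra→Machine M5 (2156 ops/s) — total 1394+2347+2137+1640+2156 = 9674 ops/s.
Max-entry greedy (repeatedly take the single best remaining cell) gives 9431 ops/s, worse by 243.
Every other assignment is strictly worse.

Maximum total: 9674 ops/s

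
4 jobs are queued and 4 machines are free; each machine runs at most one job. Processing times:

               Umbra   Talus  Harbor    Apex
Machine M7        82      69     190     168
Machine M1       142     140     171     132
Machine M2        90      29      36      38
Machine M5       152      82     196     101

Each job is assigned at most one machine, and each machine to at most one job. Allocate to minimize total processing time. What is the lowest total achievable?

Optimal: Umbra→Machine M7 (82 min), Talus→Machine M5 (82 min), Harbor→Machine M2 (36 min), Apex→Machine M1 (132 min) — total 82+82+36+132 = 332 min.
Row-greedy (each job in turn takes its cheapest remaining machine) gives 383 min, worse by 51.
No other one-to-one assignment undercuts 332 min.

Min total: 332 min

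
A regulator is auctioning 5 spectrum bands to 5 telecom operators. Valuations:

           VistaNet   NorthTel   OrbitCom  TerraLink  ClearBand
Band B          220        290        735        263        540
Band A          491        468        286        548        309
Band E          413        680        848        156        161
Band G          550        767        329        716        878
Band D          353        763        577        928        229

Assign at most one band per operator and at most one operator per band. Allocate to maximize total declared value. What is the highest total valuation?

Treat this as an assignment problem: match each operator to one band.
Optimal: VistaNet→Band A ($491M), NorthTel→Band E ($680M), OrbitCom→Band B ($735M), TerraLink→Band D ($928M), ClearBand→Band G ($878M) — total 491+680+735+928+878 = $3712M.
Max-entry greedy (repeatedly take the single best remaining cell) gives $3435M, worse by 277.
Next-best assignment: VistaNet→Band A, NorthTel→Band G, OrbitCom→Band E, TerraLink→Band D, ClearBand→Band B = $3574M.
Swapping ClearBand↔VistaNet (ClearBand→Band A $309M, VistaNet→Band G $550M) loses 510.

Max total: $3712M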